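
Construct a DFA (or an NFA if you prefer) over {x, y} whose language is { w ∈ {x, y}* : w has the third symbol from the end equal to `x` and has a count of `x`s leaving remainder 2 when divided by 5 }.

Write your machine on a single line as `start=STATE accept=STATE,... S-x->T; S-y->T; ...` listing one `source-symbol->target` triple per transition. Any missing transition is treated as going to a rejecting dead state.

Run two small machines in parallel and take their product. The first has 15 states tracking the last 3 symbols read; the second has 5 states tracking the count of `x`s modulo 5. A product state is a pair (one from each), accepting exactly when both do. After merging equivalent states the machine shrinks.
          x    y  
>  s0     s1   s0 
   s1     s2   s3 
   s2     s4   s5 
   s3     s6   s7 
   s4     s8   s4 
 * s5     s4   s9 
 * s6     s4  s10 
   s7    s11   s7 
   s8    s12   s8 
 * s9     s4  s13 
   s10    s4   s9 
   s11    s4  s10 
   s12   s14   s0 
   s13    s4  s13 
   s14   s15   s3 
 * s15    s4   s5 
(> = start, * = accepting)

start=s0; accept=s5,s6,s9,s15; s0-x->s1; s0-y->s0; s1-x->s2; s1-y->s3; s2-x->s4; s2-y->s5; s3-x->s6; s3-y->s7; s4-x->s8; s4-y->s4; s5-x->s4; s5-y->s9; s6-x->s4; s6-y->s10; s7-x->s11; s7-y->s7; s8-x->s12; s8-y->s8; s9-x->s4; s9-y->s13; s10-x->s4; s10-y->s9; s11-x->s4; s11-y->s10; s12-x->s14; s12-y->s0; s13-x->s4; s13-y->s13; s14-x->s15; s14-y->s3; s15-x->s4; s15-y->s5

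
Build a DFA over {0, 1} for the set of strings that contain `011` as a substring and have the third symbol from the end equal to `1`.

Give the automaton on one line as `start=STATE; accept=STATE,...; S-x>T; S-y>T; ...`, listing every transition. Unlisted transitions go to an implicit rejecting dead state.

Run two small machines in parallel and take their product. One (4 states) tracks whether and how much of `011` has been seen; the other (15 states) tracks the last 3 symbols read. Each combined state is a pair, one component from each; accept when both components accept. Minimizing collapses redundant product states.
With 11 states:
          0    1  
>  S0     S1   S0 
   S1     S1   S2 
   S2     S1   S3 
   S3     S4   S5 
 * S4     S6   S7 
 * S5     S4   S5 
 * S6     S8   S9 
 * S7    S10   S3 
   S8     S8   S9 
   S9    S10   S3 
   S10    S6   S7 
(> = start, * = accepting)

start=S0; accept=S4,S5,S6,S7; S0-0>S1; S0-1>S0; S1-0>S1; S1-1>S2; S2-0>S1; S2-1>S3; S3-0>S4; S3-1>S5; S4-0>S6; S4-1>S7; S5-0>S4; S5-1>S5; S6-0>S8; S6-1>S9; S7-0>S10; S7-1>S3; S8-0>S8; S8-1>S9; S9-0>S10; S9-1>S3; S10-0>S6; S10-1>S7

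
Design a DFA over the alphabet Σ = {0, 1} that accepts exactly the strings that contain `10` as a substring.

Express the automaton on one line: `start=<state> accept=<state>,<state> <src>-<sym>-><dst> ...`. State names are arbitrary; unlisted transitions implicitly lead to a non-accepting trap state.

start=q0 accept=q2 q0-0->q0 q0-1->q1 q1-0->q2 q1-1->q1 q2-0->q2 q2-1->q2

Track how much of `10` has been matched so far: state q0 is no progress, q2 is the absorbing accept state reached once `10` has occurred. Intermediate states record partial matches; on a mismatch, fall back to the longest reusable overlap.
A 3-state machine:
        0   1  
>  q0   q0  q1 
   q1   q2  q1 
 * q2   q2  q2 
(> = start, * = accepting)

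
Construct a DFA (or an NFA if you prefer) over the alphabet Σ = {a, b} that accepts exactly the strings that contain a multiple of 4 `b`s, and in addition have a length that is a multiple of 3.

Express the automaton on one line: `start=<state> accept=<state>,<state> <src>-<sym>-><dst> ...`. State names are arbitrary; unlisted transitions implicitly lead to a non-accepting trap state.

Build one automaton per condition and run them in lockstep. One (4 states) tracks the count of `b`s modulo 4; the other (3 states) tracks the input length modulo 3. Each combined state is a pair, one component from each; accept when both components accept.
12 states suffice.
          a    b  
>* q0     q1   q2 
   q1     q3   q4 
   q2     q4   q5 
   q3     q0   q6 
   q4     q6   q7 
   q5     q7   q8 
   q6     q2   q9 
   q7     q9  q10 
   q8    q10   q1 
   q9     q5  q11 
   q10   q11   q3 
   q11    q8   q0 
(> = start, * = accepting)

start=q0 accept=q0 q0-a->q1 q0-b->q2 q1-a->q3 q1-b->q4 q2-a->q4 q2-b->q5 q3-a->q0 q3-b->q6 q4-a->q6 q4-b->q7 q5-a->q7 q5-b->q8 q6-a->q2 q6-b->q9 q7-a->q9 q7-b->q10 q8-a->q10 q8-b->q1 q9-a->q5 q9-b->q11 q10-a->q11 q10-b->q3 q11-a->q8 q11-b->q0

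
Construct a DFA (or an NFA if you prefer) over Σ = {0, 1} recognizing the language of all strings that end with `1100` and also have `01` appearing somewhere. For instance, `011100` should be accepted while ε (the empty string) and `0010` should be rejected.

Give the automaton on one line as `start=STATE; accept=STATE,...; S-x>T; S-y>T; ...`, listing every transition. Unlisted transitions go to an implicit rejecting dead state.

Run two small machines in parallel and take their product. The first has 5 states tracking how much of the suffix `1100` has currently been matched; the second has 3 states tracking whether and how much of `01` has been seen. A product state is a pair (one from each), accepting exactly when both do.
An 11-state machine:
          0    1  
>  s0     s1   s2 
   s1     s1   s3 
   s2     s1   s4 
   s3     s5   s6 
   s4     s7   s4 
   s5     s5   s3 
   s6     s8   s6 
   s7     s9   s3 
   s8    s10   s3 
   s9     s1   s3 
 * s10    s5   s3 
(> = start, * = accepting)

start=s0; accept=s10; s0-0>s1; s0-1>s2; s1-0>s1; s1-1>s3; s2-0>s1; s2-1>s4; s3-0>s5; s3-1>s6; s4-0>s7; s4-1>s4; s5-0>s5; s5-1>s3; s6-0>s8; s6-1>s6; s7-0>s9; s7-1>s3; s8-0>s10; s8-1>s3; s9-0>s1; s9-1>s3; s10-0>s5; s10-1>s3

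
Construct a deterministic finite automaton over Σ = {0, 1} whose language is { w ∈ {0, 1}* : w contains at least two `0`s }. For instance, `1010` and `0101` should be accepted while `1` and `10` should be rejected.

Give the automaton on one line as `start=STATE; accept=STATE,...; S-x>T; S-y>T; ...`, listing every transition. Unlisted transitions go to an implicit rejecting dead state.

start=q0; accept=q2,q3; q0-0>q1; q0-1>q0; q1-0>q2; q1-1>q1; q2-0>q3; q2-1>q2; q3-0>q3; q3-1>q3

Only the number of `0`s matters, and only up to 3. Make a chain q0 → q1 → q2 → q3 advanced by each `0` (with q3 absorbing); every other symbol self-loops. The accepting set is {q2, q3}.
With 4 states:
        0   1  
>  q0   q1  q0 
   q1   q2  q1 
 * q2   q3  q2 
 * q3   q3  q3 
(> = start, * = accepting)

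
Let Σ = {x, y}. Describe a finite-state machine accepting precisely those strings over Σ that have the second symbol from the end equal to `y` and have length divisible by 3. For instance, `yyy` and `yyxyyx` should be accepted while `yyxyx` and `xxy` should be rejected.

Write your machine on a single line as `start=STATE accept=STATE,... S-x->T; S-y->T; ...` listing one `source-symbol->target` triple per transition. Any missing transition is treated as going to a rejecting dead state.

start=q0; accept=q9,q10; q0-x->q1; q0-y->q2; q1-x->q3; q1-y->q4; q2-x->q5; q2-y->q6; q3-x->q7; q3-y->q8; q4-x->q9; q4-y->q10; q5-x->q7; q5-y->q8; q6-x->q9; q6-y->q10; q7-x->q11; q7-y->q12; q8-x->q13; q8-y->q14; q9-x->q11; q9-y->q12; q10-x->q13; q10-y->q14; q11-x->q3; q11-y->q4; q12-x->q5; q12-y->q6; q13-x->q3; q13-y->q4; q14-x->q5; q14-y->q6

Run two small machines in parallel and take their product. The first has 7 states tracking the last 2 symbols read; the second has 3 states tracking the input length modulo 3. A product state is a pair (one from each), accepting exactly when both do.
          x    y  
>  q0     q1   q2 
   q1     q3   q4 
   q2     q5   q6 
   q3     q7   q8 
   q4     q9  q10 
   q5     q7   q8 
   q6     q9  q10 
   q7    q11  q12 
   q8    q13  q14 
 * q9    q11  q12 
 * q10   q13  q14 
   q11    q3   q4 
   q12    q5   q6 
   q13    q3   q4 
   q14    q5   q6 
(> = start, * = accepting)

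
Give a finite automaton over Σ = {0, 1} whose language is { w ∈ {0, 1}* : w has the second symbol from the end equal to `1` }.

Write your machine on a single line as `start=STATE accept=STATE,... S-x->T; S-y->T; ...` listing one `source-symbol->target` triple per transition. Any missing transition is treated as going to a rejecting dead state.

Because acceptance depends on a position counted from the end, the machine has to buffer the most recent 2 symbols. Make each state the string of the last up-to-2 symbols read; on input `x` shift the window left and append `x`. Accept when the buffered window has length 2 and begins with `1`.
A 7-state machine:
        0   1  
>  q0   q1  q2 
   q1   q3  q4 
   q2   q5  q6 
   q3   q3  q4 
   q4   q5  q6 
 * q5   q3  q4 
 * q6   q5  q6 
(> = start, * = accepting)

start=q0; accept=q5,q6; q0-0->q1; q0-1->q2; q1-0->q3; q1-1->q4; q2-0->q5; q2-1->q6; q3-0->q3; q3-1->q4; q4-0->q5; q4-1->q6; q5-0->q3; q5-1->q4; q6-0->q5; q6-1->q6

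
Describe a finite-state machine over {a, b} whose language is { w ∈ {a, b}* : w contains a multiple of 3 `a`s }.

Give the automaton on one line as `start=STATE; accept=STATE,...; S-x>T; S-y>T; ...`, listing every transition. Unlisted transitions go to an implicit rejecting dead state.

start=q0; accept=q0; q0-a>q1; q0-b>q0; q1-a>q2; q1-b>q1; q2-a>q0; q2-b>q2

The only thing that matters is how many `a`s have appeared, reduced mod 3. Use one state per residue: q0 for 0, …, q2 for 2. Reading `a` moves to the next residue; anything else stays put. q0 is accepting.
With 3 states:
        a   b  
>* q0   q1  q0 
   q1   q2  q1 
   q2   q0  q2 
(> = start, * = accepting)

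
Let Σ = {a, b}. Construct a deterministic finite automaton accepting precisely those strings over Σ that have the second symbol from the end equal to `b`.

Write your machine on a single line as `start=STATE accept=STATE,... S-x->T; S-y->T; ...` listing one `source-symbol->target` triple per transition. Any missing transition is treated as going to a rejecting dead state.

start=q0; accept=q5,q6; q0-a->q1; q0-b->q2; q1-a->q3; q1-b->q4; q2-a->q5; q2-b->q6; q3-a->q3; q3-b->q4; q4-a->q5; q4-b->q6; q5-a->q3; q5-b->q4; q6-a->q5; q6-b->q6

Because acceptance depends on a position counted from the end, the machine has to buffer the most recent 2 symbols. Make each state the string of the last up-to-2 symbols read; on input `x` shift the window left and append `x`. Accept when the buffered window has length 2 and begins with `b`.
With 7 states:
        a   b  
>  q0   q1  q2 
   q1   q3  q4 
   q2   q5  q6 
   q3   q3  q4 
   q4   q5  q6 
 * q5   q3  q4 
 * q6   q5  q6 
(> = start, * = accepting)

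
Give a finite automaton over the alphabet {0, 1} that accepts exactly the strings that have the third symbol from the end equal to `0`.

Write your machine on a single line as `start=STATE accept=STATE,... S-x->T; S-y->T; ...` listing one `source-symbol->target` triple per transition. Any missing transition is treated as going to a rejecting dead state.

start=q0; accept=q7,q8,q9,q10; q0-0->q1; q0-1->q2; q1-0->q3; q1-1->q4; q2-0->q5; q2-1->q6; q3-0->q7; q3-1->q8; q4-0->q9; q4-1->q10; q5-0->q11; q5-1->q12; q6-0->q13; q6-1->q14; q7-0->q7; q7-1->q8; q8-0->q9; q8-1->q10; q9-0->q11; q9-1->q12; q10-0->q13; q10-1->q14; q11-0->q7; q11-1->q8; q12-0->q9; q12-1->q10; q13-0->q11; q13-1->q12; q14-0->q13; q14-1->q14

Because acceptance depends on a position counted from the end, the machine has to buffer the most recent 3 symbols. Make each state the string of the last up-to-3 symbols read; on input `x` shift the window left and append `x`. Accept when the buffered window has length 3 and begins with `0`.
A 15-state machine:
          0    1  
>  q0     q1   q2 
   q1     q3   q4 
   q2     q5   q6 
   q3     q7   q8 
   q4     q9  q10 
   q5    q11  q12 
   q6    q13  q14 
 * q7     q7   q8 
 * q8     q9  q10 
 * q9    q11  q12 
 * q10   q13  q14 
   q11    q7   q8 
   q12    q9  q10 
   q13   q11  q12 
   q14   q13  q14 
(> = start, * = accepting)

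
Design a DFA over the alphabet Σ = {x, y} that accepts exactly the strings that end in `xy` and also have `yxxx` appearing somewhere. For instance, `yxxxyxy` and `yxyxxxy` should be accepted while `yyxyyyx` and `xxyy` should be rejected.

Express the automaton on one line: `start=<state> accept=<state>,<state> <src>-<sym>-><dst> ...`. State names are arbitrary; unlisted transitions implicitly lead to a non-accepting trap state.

Build one automaton per condition and run them in lockstep. One (3 states) tracks how much of the suffix `xy` has currently been matched; the other (5 states) tracks whether and how much of `yxxx` has been seen. Each combined state is a pair, one component from each; accept when both components accept. Equivalent product states are then merged.
        x   y  
>  q0   q0  q1 
   q1   q2  q1 
   q2   q3  q1 
   q3   q4  q1 
   q4   q4  q5 
 * q5   q4  q6 
   q6   q4  q6 
(> = start, * = accepting)

start=q0 accept=q5 q0-x->q0 q0-y->q1 q1-x->q2 q1-y->q1 q2-x->q3 q2-y->q1 q3-x->q4 q3-y->q1 q4-x->q4 q4-y->q5 q5-x->q4 q5-y->q6 q6-x->q4 q6-y->q6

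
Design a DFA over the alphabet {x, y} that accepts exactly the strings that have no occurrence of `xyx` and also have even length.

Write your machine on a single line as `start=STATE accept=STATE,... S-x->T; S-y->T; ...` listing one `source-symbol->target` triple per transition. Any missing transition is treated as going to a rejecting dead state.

start=S0; accept=S0,S3,S4; S0-x->S1; S0-y->S2; S1-x->S3; S1-y->S4; S2-x->S3; S2-y->S0; S3-x->S1; S3-y->S5; S4-x->S6; S4-y->S2; S5-x->S7; S5-y->S0; S6-x->S7; S6-y->S7; S7-x->S6; S7-y->S6

Run two small machines in parallel and take their product. The first has 4 states tracking partial matches of the forbidden pattern `xyx`; the second has 2 states tracking the input length modulo 2. A product state is a pair (one from each), accepting exactly when both do.
8 states suffice.
        x   y  
>* S0   S1  S2 
   S1   S3  S4 
   S2   S3  S0 
 * S3   S1  S5 
 * S4   S6  S2 
   S5   S7  S0 
   S6   S7  S7 
   S7   S6  S6 
(> = start, * = accepting)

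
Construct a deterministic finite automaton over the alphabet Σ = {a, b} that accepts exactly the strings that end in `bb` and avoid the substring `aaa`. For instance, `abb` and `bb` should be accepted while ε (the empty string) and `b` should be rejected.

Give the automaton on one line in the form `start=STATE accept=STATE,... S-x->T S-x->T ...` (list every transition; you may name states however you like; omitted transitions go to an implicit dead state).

start=S0 accept=S4 S0-a->S1 S0-b->S2 S1-a->S3 S1-b->S2 S2-a->S1 S2-b->S4 S3-a->S5 S3-b->S2 S4-a->S1 S4-b->S4 S5-a->S5 S5-b->S6 S6-a->S5 S6-b->S7 S7-a->S5 S7-b->S7

Handle the two conditions separately and then intersect. One (3 states) tracks how much of the suffix `bb` has currently been matched; the other (4 states) tracks partial matches of the forbidden pattern `aaa`. Each combined state is a pair, one component from each; accept when both components accept.
8 states suffice.
        a   b  
>  S0   S1  S2 
   S1   S3  S2 
   S2   S1  S4 
   S3   S5  S2 
 * S4   S1  S4 
   S5   S5  S6 
   S6   S5  S7 
   S7   S5  S7 
(> = start, * = accepting)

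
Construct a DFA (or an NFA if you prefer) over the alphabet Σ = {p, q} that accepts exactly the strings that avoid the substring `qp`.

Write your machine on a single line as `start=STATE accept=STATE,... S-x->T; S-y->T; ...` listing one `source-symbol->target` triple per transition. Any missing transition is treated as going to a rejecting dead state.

Track partial matches of the forbidden pattern `qp`. State s2 is a dead state reached once `qp` has occurred; every other state accepts. s0 means no part of `qp` is currently matched.
A 3-state machine:
        p   q  
>* s0   s0  s1 
 * s1   s2  s1 
   s2   s2  s2 
(> = start, * = accepting)

start=s0; accept=s0,s1; s0-p->s0; s0-q->s1; s1-p->s2; s1-q->s1; s2-p->s2; s2-q->s2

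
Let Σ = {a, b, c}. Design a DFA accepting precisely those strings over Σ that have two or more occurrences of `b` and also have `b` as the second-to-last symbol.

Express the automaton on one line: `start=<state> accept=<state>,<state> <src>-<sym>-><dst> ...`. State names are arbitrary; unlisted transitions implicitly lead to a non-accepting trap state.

start=q0 accept=q3,q5 q0-a->q0 q0-b->q1 q0-c->q0 q1-a->q2 q1-b->q3 q1-c->q2 q2-a->q2 q2-b->q4 q2-c->q2 q3-a->q5 q3-b->q3 q3-c->q5 q4-a->q5 q4-b->q3 q4-c->q5 q5-a->q2 q5-b->q4 q5-c->q2

Run two small machines in parallel and take their product. The first has 4 states tracking the count of `b`s, saturating at 3; the second has 13 states tracking the last 2 symbols read. A product state is a pair (one from each), accepting exactly when both do. Minimizing collapses redundant product states.
A 6-state machine:
        a   b   c  
>  q0   q0  q1  q0 
   q1   q2  q3  q2 
   q2   q2  q4  q2 
 * q3   q5  q3  q5 
   q4   q5  q3  q5 
 * q5   q2  q4  q2 
(> = start, * = accepting)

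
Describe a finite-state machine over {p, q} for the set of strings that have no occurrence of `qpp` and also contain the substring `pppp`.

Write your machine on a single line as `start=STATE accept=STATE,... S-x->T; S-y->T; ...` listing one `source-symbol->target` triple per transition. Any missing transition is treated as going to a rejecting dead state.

Handle the two conditions separately and then intersect. One (4 states) tracks partial matches of the forbidden pattern `qpp`; the other (5 states) tracks whether and how much of `pppp` has been seen. Each combined state is a pair, one component from each; accept when both components accept. After merging equivalent states the machine shrinks.
With 8 states:
        p   q  
>  s0   s1  s2 
   s1   s3  s2 
   s2   s2  s2 
   s3   s4  s2 
   s4   s5  s2 
 * s5   s5  s6 
 * s6   s7  s6 
 * s7   s2  s6 
(> = start, * = accepting)

start=s0; accept=s5,s6,s7; s0-p->s1; s0-q->s2; s1-p->s3; s1-q->s2; s2-p->s2; s2-q->s2; s3-p->s4; s3-q->s2; s4-p->s5; s4-q->s2; s5-p->s5; s5-q->s6; s6-p->s7; s6-q->s6; s7-p->s2; s7-q->s6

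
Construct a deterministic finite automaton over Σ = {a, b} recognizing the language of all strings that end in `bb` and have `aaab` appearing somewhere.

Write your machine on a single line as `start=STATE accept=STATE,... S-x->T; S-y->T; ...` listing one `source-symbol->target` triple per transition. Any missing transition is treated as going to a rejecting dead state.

start=q0; accept=q8; q0-a->q1; q0-b->q2; q1-a->q3; q1-b->q2; q2-a->q1; q2-b->q4; q3-a->q5; q3-b->q2; q4-a->q1; q4-b->q4; q5-a->q5; q5-b->q6; q6-a->q7; q6-b->q8; q7-a->q7; q7-b->q6; q8-a->q7; q8-b->q8

Handle the two conditions separately and then intersect. The first has 3 states tracking how much of the suffix `bb` has currently been matched; the second has 5 states tracking whether and how much of `aaab` has been seen. A product state is a pair (one from each), accepting exactly when both do.
        a   b  
>  q0   q1  q2 
   q1   q3  q2 
   q2   q1  q4 
   q3   q5  q2 
   q4   q1  q4 
   q5   q5  q6 
   q6   q7  q8 
   q7   q7  q6 
 * q8   q7  q8 
(> = start, * = accepting)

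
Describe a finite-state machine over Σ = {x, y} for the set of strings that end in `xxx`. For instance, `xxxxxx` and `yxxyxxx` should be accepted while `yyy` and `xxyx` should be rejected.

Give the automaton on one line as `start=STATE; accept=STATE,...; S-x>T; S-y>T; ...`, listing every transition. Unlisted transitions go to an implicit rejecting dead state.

start=A; accept=D; A-x>B; A-y>A; B-x>C; B-y>A; C-x>D; C-y>A; D-x>D; D-y>A

Let each state record the length of the longest suffix of the input read so far that is also a prefix of `xxx`. B means the last symbol is `x`; C means the last 2 symbols are `xx`; D means the last 3 symbols are `xxx`. Accept only at D, where the string currently ends in `xxx`.
       x  y 
>  A   B  A 
   B   C  A 
   C   D  A 
 * D   D  A 
(> = start, * = accepting)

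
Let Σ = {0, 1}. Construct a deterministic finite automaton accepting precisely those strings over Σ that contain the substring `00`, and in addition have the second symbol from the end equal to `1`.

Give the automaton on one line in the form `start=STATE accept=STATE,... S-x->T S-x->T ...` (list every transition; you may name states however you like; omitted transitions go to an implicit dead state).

start=q0 accept=q4,q5 q0-0->q1 q0-1->q0 q1-0->q2 q1-1->q0 q2-0->q2 q2-1->q3 q3-0->q4 q3-1->q5 q4-0->q2 q4-1->q3 q5-0->q4 q5-1->q5

Run two small machines in parallel and take their product. The first has 3 states tracking whether and how much of `00` has been seen; the second has 7 states tracking the last 2 symbols read. A product state is a pair (one from each), accepting exactly when both do. Minimizing collapses redundant product states.
6 states suffice.
        0   1  
>  q0   q1  q0 
   q1   q2  q0 
   q2   q2  q3 
   q3   q4  q5 
 * q4   q2  q3 
 * q5   q4  q5 
(> = start, * = accepting)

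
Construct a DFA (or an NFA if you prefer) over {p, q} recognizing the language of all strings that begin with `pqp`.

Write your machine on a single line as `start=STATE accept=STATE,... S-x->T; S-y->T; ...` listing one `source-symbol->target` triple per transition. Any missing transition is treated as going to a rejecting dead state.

start=A; accept=D; A-p->B; A-q->E; B-p->E; B-q->C; C-p->D; C-q->E; D-p->D; D-q->D; E-p->E; E-q->E

Check the first 3 symbols one by one: A through C record how many have matched `pqp` so far; any wrong symbol goes to the dead state E. After all 3 match we enter the accepting sink D.
5 states suffice.
       p  q 
>  A   B  E 
   B   E  C 
   C   D  E 
 * D   D  D 
   E   E  E 
(> = start, * = accepting)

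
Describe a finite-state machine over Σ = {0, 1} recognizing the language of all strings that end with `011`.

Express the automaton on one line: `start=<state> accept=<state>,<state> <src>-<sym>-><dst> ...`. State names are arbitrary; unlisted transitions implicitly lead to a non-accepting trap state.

start=s0 accept=s3 s0-0->s1 s0-1->s0 s1-0->s1 s1-1->s2 s2-0->s1 s2-1->s3 s3-0->s1 s3-1->s0

Let each state record the length of the longest suffix of the input read so far that is also a prefix of `011`. s1 means the last symbol is `0`; s2 means the last 2 symbols are `01`; s3 means the last 3 symbols are `011`. Accept only at s3, where the string currently ends in `011`.
4 states suffice.
        0   1  
>  s0   s1  s0 
   s1   s1  s2 
   s2   s1  s3 
 * s3   s1  s0 
(> = start, * = accepting)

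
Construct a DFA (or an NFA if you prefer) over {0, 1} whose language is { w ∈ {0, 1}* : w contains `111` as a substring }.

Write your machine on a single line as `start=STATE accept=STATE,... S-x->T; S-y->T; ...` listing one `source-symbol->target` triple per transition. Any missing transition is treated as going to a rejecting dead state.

Track how much of `111` has been matched so far: state A is no progress, D is the absorbing accept state reached once `111` has occurred. Intermediate states record partial matches; on a mismatch, fall back to the longest reusable overlap.
       0  1 
>  A   A  B 
   B   A  C 
   C   A  D 
 * D   D  D 
(> = start, * = accepting)

start=A; accept=D; A-0->A; A-1->B; B-0->A; B-1->C; C-0->A; C-1->D; D-0->D; D-1->D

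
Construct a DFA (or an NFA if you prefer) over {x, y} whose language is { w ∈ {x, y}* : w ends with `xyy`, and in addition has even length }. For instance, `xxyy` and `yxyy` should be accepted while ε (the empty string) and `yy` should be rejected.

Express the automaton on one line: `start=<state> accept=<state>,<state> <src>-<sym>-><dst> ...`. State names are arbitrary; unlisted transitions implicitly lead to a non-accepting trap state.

start=S0 accept=S4 S0-x->S1 S0-y->S1 S1-x->S2 S1-y->S0 S2-x->S1 S2-y->S3 S3-x->S2 S3-y->S4 S4-x->S1 S4-y->S1

Build one automaton per condition and run them in lockstep. The first has 4 states tracking how much of the suffix `xyy` has currently been matched; the second has 2 states tracking the input length modulo 2. A product state is a pair (one from each), accepting exactly when both do. Minimizing collapses redundant product states.
With 5 states:
        x   y  
>  S0   S1  S1 
   S1   S2  S0 
   S2   S1  S3 
   S3   S2  S4 
 * S4   S1  S1 
(> = start, * = accepting)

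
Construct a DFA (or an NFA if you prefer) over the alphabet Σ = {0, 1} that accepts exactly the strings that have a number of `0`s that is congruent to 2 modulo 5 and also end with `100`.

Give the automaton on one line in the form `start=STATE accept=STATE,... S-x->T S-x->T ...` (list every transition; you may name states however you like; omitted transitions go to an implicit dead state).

Build one automaton per condition and run them in lockstep. One (5 states) tracks the count of `0`s modulo 5; the other (4 states) tracks how much of the suffix `100` has currently been matched. Each combined state is a pair, one component from each; accept when both components accept. After merging equivalent states the machine shrinks.
        0   1  
>  q0   q1  q2 
   q1   q3  q1 
   q2   q4  q2 
   q3   q5  q3 
   q4   q6  q1 
   q5   q7  q5 
 * q6   q5  q3 
   q7   q0  q7 
(> = start, * = accepting)

start=q0 accept=q6 q0-0->q1 q0-1->q2 q1-0->q3 q1-1->q1 q2-0->q4 q2-1->q2 q3-0->q5 q3-1->q3 q4-0->q6 q4-1->q1 q5-0->q7 q5-1->q5 q6-0->q5 q6-1->q3 q7-0->q0 q7-1->q7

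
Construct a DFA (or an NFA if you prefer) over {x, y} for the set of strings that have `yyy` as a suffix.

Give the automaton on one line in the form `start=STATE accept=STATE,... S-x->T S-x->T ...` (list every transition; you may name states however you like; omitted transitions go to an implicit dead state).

Remember how much of `yyy` the current input suffix matches. State A means no match yet; B means the last symbol is `y`; C means the last 2 symbols are `yy`; D means the last 3 symbols are `yyy`. Only D accepts. On a mismatch, fall back to the longest proper suffix that is still a prefix of `yyy`.
4 states suffice.
       x  y 
>  A   A  B 
   B   A  C 
   C   A  D 
 * D   A  D 
(> = start, * = accepting)

start=A accept=D A-x->A A-y->B B-x->A B-y->C C-x->A C-y->D D-x->A D-y->D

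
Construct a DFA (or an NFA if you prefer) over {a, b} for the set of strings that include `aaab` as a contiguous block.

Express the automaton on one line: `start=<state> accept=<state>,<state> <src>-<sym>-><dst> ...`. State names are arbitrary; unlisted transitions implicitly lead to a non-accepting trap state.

Track how much of `aaab` has been matched so far: state S0 is no progress, S4 is the absorbing accept state reached once `aaab` has occurred. Intermediate states record partial matches; on a mismatch, fall back to the longest reusable overlap.
With 5 states:
        a   b  
>  S0   S1  S0 
   S1   S2  S0 
   S2   S3  S0 
   S3   S3  S4 
 * S4   S4  S4 
(> = start, * = accepting)

start=S0 accept=S4 S0-a->S1 S0-b->S0 S1-a->S2 S1-b->S0 S2-a->S3 S2-b->S0 S3-a->S3 S3-b->S4 S4-a->S4 S4-b->S4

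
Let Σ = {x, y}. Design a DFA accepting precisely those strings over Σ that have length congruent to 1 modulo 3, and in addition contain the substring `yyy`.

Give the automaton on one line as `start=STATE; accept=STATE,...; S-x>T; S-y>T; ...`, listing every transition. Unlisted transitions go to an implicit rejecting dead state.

Handle the two conditions separately and then intersect. The first has 3 states tracking the input length modulo 3; the second has 4 states tracking whether and how much of `yyy` has been seen. A product state is a pair (one from each), accepting exactly when both do.
12 states suffice.
       x  y 
>  A   B  C 
   B   D  E 
   C   D  F 
   D   A  G 
   E   A  H 
   F   A  I 
   G   B  J 
   H   B  K 
   I   K  K 
   J   D  L 
 * K   L  L 
   L   I  I 
(> = start, * = accepting)

start=A; accept=K; A-x>B; A-y>C; B-x>D; B-y>E; C-x>D; C-y>F; D-x>A; D-y>G; E-x>A; E-y>H; F-x>A; F-y>I; G-x>B; G-y>J; H-x>B; H-y>K; I-x>K; I-y>K; J-x>D; J-y>L; K-x>L; K-y>L; L-x>I; L-y>I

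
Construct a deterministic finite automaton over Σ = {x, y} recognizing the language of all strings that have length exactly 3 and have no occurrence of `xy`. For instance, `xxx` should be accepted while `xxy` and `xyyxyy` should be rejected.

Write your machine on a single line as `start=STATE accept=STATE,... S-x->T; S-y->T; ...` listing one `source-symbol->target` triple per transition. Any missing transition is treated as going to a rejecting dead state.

Run two small machines in parallel and take their product. One (5 states) tracks the input length, saturating at 4; the other (3 states) tracks partial matches of the forbidden pattern `xy`. Each combined state is a pair, one component from each; accept when both components accept. After merging equivalent states the machine shrinks.
With 7 states:
        x   y  
>  q0   q1  q2 
   q1   q3  q4 
   q2   q3  q5 
   q3   q6  q4 
   q4   q4  q4 
   q5   q6  q6 
 * q6   q4  q4 
(> = start, * = accepting)

start=q0; accept=q6; q0-x->q1; q0-y->q2; q1-x->q3; q1-y->q4; q2-x->q3; q2-y->q5; q3-x->q6; q3-y->q4; q4-x->q4; q4-y->q4; q5-x->q6; q5-y->q6; q6-x->q4; q6-y->q4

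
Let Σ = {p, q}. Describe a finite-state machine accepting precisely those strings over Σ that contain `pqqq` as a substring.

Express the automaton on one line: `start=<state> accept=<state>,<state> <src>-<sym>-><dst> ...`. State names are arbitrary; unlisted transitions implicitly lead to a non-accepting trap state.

States S0..S3 record the length of the longest prefix of `pqqq` that matches the current input suffix. Reaching S4 means `pqqq` has been seen, and we stay there forever. Accept from S4.
A 5-state machine:
        p   q  
>  S0   S1  S0 
   S1   S1  S2 
   S2   S1  S3 
   S3   S1  S4 
 * S4   S4  S4 
(> = start, * = accepting)

start=S0 accept=S4 S0-p->S1 S0-q->S0 S1-p->S1 S1-q->S2 S2-p->S1 S2-q->S3 S3-p->S1 S3-q->S4 S4-p->S4 S4-q->S4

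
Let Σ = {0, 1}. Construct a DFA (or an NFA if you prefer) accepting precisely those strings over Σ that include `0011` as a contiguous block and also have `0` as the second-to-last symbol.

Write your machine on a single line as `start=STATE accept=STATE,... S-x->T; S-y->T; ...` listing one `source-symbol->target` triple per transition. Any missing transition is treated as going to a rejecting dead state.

Handle the two conditions separately and then intersect. The first has 5 states tracking whether and how much of `0011` has been seen; the second has 7 states tracking the last 2 symbols read. A product state is a pair (one from each), accepting exactly when both do. Minimizing collapses redundant product states.
8 states suffice.
        0   1  
>  q0   q1  q0 
   q1   q2  q0 
   q2   q2  q3 
   q3   q1  q4 
   q4   q5  q4 
   q5   q6  q7 
 * q6   q6  q7 
 * q7   q5  q4 
(> = start, * = accepting)

start=q0; accept=q6,q7; q0-0->q1; q0-1->q0; q1-0->q2; q1-1->q0; q2-0->q2; q2-1->q3; q3-0->q1; q3-1->q4; q4-0->q5; q4-1->q4; q5-0->q6; q5-1->q7; q6-0->q6; q6-1->q7; q7-0->q5; q7-1->q4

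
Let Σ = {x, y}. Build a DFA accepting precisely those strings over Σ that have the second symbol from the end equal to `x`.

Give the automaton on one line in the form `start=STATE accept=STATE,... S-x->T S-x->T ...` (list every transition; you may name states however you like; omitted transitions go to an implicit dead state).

start=A accept=D,E A-x->B A-y->C B-x->D B-y->E C-x->F C-y->G D-x->D D-y->E E-x->F E-y->G F-x->D F-y->E G-x->F G-y->G

A DFA must remember the last 2 symbols (since which symbol is second-to-last isn't known until the input ends). Use one state per possible window of the last ≤2 symbols; accept from those whose window starts with `x`.
7 states suffice.
       x  y 
>  A   B  C 
   B   D  E 
   C   F  G 
 * D   D  E 
 * E   F  G 
   F   D  E 
   G   F  G 
(> = start, * = accepting)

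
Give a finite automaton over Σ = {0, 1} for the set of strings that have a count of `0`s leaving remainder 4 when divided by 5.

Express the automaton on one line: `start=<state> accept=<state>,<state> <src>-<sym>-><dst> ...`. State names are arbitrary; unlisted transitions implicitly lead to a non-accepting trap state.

start=A accept=E A-0->B A-1->A B-0->C B-1->B C-0->D C-1->C D-0->E D-1->D E-0->A E-1->E

The only thing that matters is how many `0`s have appeared, reduced mod 5. Use one state per residue: A for 0, …, E for 4. Reading `0` moves to the next residue; anything else stays put. E is accepting.
With 5 states:
       0  1 
>  A   B  A 
   B   C  B 
   C   D  C 
   D   E  D 
 * E   A  E 
(> = start, * = accepting)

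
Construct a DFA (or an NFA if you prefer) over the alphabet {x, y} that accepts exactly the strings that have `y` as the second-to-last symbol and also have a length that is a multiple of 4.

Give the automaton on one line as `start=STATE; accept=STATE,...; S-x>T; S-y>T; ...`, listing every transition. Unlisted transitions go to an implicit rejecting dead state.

Run two small machines in parallel and take their product. One (7 states) tracks the last 2 symbols read; the other (4 states) tracks the input length modulo 4. Each combined state is a pair, one component from each; accept when both components accept. After merging equivalent states the machine shrinks.
A 6-state machine:
       x  y 
>  A   B  B 
   B   C  C 
   C   D  E 
   D   A  A 
   E   F  F 
 * F   B  B 
(> = start, * = accepting)

start=A; accept=F; A-x>B; A-y>B; B-x>C; B-y>C; C-x>D; C-y>E; D-x>A; D-y>A; E-x>F; E-y>F; F-x>B; F-y>B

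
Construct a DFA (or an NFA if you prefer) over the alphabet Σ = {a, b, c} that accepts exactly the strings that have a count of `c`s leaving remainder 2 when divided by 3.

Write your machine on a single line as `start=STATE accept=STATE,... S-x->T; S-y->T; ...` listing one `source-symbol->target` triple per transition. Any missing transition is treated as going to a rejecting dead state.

The only thing that matters is how many `c`s have appeared, reduced mod 3. Use one state per residue: s0 for 0, …, s2 for 2. Reading `c` moves to the next residue; anything else stays put. s2 is accepting.
        a   b   c  
>  s0   s0  s0  s1 
   s1   s1  s1  s2 
 * s2   s2  s2  s0 
(> = start, * = accepting)

start=s0; accept=s2; s0-a->s0; s0-b->s0; s0-c->s1; s1-a->s1; s1-b->s1; s1-c->s2; s2-a->s2; s2-b->s2; s2-c->s0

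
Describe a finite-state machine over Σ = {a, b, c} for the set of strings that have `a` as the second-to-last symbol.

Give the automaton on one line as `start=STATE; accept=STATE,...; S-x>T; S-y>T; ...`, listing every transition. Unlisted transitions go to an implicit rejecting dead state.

start=s0; accept=s4,s5,s6; s0-a>s1; s0-b>s2; s0-c>s3; s1-a>s4; s1-b>s5; s1-c>s6; s2-a>s7; s2-b>s8; s2-c>s9; s3-a>s10; s3-b>s11; s3-c>s12; s4-a>s4; s4-b>s5; s4-c>s6; s5-a>s7; s5-b>s8; s5-c>s9; s6-a>s10; s6-b>s11; s6-c>s12; s7-a>s4; s7-b>s5; s7-c>s6; s8-a>s7; s8-b>s8; s8-c>s9; s9-a>s10; s9-b>s11; s9-c>s12; s10-a>s4; s10-b>s5; s10-c>s6; s11-a>s7; s11-b>s8; s11-c>s9; s12-a>s10; s12-b>s11; s12-c>s12

Because acceptance depends on a position counted from the end, the machine has to buffer the most recent 2 symbols. Make each state the string of the last up-to-2 symbols read; on input `x` shift the window left and append `x`. Accept when the buffered window has length 2 and begins with `a`.
          a    b    c  
>  s0     s1   s2   s3 
   s1     s4   s5   s6 
   s2     s7   s8   s9 
   s3    s10  s11  s12 
 * s4     s4   s5   s6 
 * s5     s7   s8   s9 
 * s6    s10  s11  s12 
   s7     s4   s5   s6 
   s8     s7   s8   s9 
   s9    s10  s11  s12 
   s10    s4   s5   s6 
   s11    s7   s8   s9 
   s12   s10  s11  s12 
(> = start, * = accepting)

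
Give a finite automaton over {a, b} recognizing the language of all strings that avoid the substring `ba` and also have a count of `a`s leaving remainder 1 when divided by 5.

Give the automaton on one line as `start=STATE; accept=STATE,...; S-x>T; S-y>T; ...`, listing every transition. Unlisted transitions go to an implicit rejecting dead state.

start=S0; accept=S1,S4; S0-a>S1; S0-b>S2; S1-a>S3; S1-b>S4; S2-a>S2; S2-b>S2; S3-a>S5; S3-b>S2; S4-a>S2; S4-b>S4; S5-a>S6; S5-b>S2; S6-a>S0; S6-b>S2

Build one automaton per condition and run them in lockstep. The first has 3 states tracking partial matches of the forbidden pattern `ba`; the second has 5 states tracking the count of `a`s modulo 5. A product state is a pair (one from each), accepting exactly when both do. Minimizing collapses redundant product states.
7 states suffice.
        a   b  
>  S0   S1  S2 
 * S1   S3  S4 
   S2   S2  S2 
   S3   S5  S2 
 * S4   S2  S4 
   S5   S6  S2 
   S6   S0  S2 
(> = start, * = accepting)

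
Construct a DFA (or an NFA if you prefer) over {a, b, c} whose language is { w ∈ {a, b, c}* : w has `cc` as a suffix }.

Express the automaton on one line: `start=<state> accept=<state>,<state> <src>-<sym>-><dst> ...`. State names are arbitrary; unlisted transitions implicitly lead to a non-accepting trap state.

start=S0 accept=S2 S0-a->S0 S0-b->S0 S0-c->S1 S1-a->S0 S1-b->S0 S1-c->S2 S2-a->S0 S2-b->S0 S2-c->S2

Let each state record the length of the longest suffix of the input read so far that is also a prefix of `cc`. S1 means the last symbol is `c`; S2 means the last 2 symbols are `cc`. Accept only at S2, where the string currently ends in `cc`.
3 states suffice.
        a   b   c  
>  S0   S0  S0  S1 
   S1   S0  S0  S2 
 * S2   S0  S0  S2 
(> = start, * = accepting)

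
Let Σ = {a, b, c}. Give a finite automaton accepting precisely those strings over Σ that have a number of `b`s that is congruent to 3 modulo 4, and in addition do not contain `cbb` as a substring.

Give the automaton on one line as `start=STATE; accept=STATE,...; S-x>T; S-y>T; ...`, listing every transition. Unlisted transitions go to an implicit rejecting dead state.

Run two small machines in parallel and take their product. One (4 states) tracks the count of `b`s modulo 4; the other (4 states) tracks partial matches of the forbidden pattern `cbb`. Each combined state is a pair, one component from each; accept when both components accept.
          a    b    c  
>  s0     s0   s1   s2 
   s1     s1   s3   s4 
   s2     s0   s5   s2 
   s3     s3   s6   s7 
   s4     s1   s8   s4 
   s5     s1   s9   s4 
 * s6     s6   s0  s10 
   s7     s3  s11   s7 
   s8     s3  s12   s7 
   s9     s9  s12   s9 
 * s10    s6  s13  s10 
 * s11    s6  s14  s10 
   s12   s12  s14  s12 
   s13    s0  s15   s2 
   s14   s14  s15  s14 
   s15   s15   s9  s15 
(> = start, * = accepting)

start=s0; accept=s6,s10,s11; s0-a>s0; s0-b>s1; s0-c>s2; s1-a>s1; s1-b>s3; s1-c>s4; s2-a>s0; s2-b>s5; s2-c>s2; s3-a>s3; s3-b>s6; s3-c>s7; s4-a>s1; s4-b>s8; s4-c>s4; s5-a>s1; s5-b>s9; s5-c>s4; s6-a>s6; s6-b>s0; s6-c>s10; s7-a>s3; s7-b>s11; s7-c>s7; s8-a>s3; s8-b>s12; s8-c>s7; s9-a>s9; s9-b>s12; s9-c>s9; s10-a>s6; s10-b>s13; s10-c>s10; s11-a>s6; s11-b>s14; s11-c>s10; s12-a>s12; s12-b>s14; s12-c>s12; s13-a>s0; s13-b>s15; s13-c>s2; s14-a>s14; s14-b>s15; s14-c>s14; s15-a>s15; s15-b>s9; s15-c>s15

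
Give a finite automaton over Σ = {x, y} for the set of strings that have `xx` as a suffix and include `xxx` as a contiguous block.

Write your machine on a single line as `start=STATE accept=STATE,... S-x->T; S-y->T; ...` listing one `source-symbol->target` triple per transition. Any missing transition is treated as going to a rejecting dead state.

start=q0; accept=q3; q0-x->q1; q0-y->q0; q1-x->q2; q1-y->q0; q2-x->q3; q2-y->q0; q3-x->q3; q3-y->q4; q4-x->q5; q4-y->q4; q5-x->q3; q5-y->q4

Handle the two conditions separately and then intersect. The first has 3 states tracking how much of the suffix `xx` has currently been matched; the second has 4 states tracking whether and how much of `xxx` has been seen. A product state is a pair (one from each), accepting exactly when both do.
A 6-state machine:
        x   y  
>  q0   q1  q0 
   q1   q2  q0 
   q2   q3  q0 
 * q3   q3  q4 
   q4   q5  q4 
   q5   q3  q4 
(> = start, * = accepting)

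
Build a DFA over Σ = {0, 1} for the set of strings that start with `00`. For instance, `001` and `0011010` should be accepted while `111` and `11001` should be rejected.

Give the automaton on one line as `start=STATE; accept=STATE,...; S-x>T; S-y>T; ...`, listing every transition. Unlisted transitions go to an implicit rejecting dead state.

Walk along `00` while the input agrees: from S0 take `0` to S1, and so on. Any deviation drops to the rejecting sink S3. Once S2 is reached the prefix is confirmed and every continuation is accepted.
With 4 states:
        0   1  
>  S0   S1  S3 
   S1   S2  S3 
 * S2   S2  S2 
   S3   S3  S3 
(> = start, * = accepting)

start=S0; accept=S2; S0-0>S1; S0-1>S3; S1-0>S2; S1-1>S3; S2-0>S2; S2-1>S2; S3-0>S3; S3-1>S3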